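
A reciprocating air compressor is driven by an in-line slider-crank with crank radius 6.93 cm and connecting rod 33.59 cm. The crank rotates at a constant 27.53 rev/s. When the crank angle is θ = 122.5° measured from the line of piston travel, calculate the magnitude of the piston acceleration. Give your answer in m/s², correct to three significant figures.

ω = 2π·27.5 = 173 rad/s
x(θ) = r cosθ + √(L² − r² sin²θ); with ω constant, a = ω²·d²x/dθ².
d²x/dθ² = −r cosθ − r²(cos2θ)/√u − r⁴ sin²2θ/(4u^{3/2}),  u = L² − r² sin²θ = 0.109413 m².
Substituting r = 0.0693 m, L = 0.3359 m, θ = 122.5°: d²x/dθ² = +0.04324 m.
a = ω²·d²x/dθ² = (173)²·(+0.04324) = +1293.8 m/s²;  |a| = 1293.8 m/s².

1290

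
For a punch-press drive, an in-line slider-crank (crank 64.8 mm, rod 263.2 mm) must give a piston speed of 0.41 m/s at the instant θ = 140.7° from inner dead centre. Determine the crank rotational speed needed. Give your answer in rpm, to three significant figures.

118

For an in-line slider-crank, |v_piston| = rω|sinθ|·[1 + r cosθ/√(L² − r² sin²θ)].
With r = 0.0648 m, L = 0.2632 m, θ = 140.7°: the bracketed kinematic factor |dx/dθ| = 0.033127 m.
ω = v/|dx/dθ| = 0.41/0.033127 = 12.377 rad/s.
N = 60ω/(2π) = 118.19 rpm.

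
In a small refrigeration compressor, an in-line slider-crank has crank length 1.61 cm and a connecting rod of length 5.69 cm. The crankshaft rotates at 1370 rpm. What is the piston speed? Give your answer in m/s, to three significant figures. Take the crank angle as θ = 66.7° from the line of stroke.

2.37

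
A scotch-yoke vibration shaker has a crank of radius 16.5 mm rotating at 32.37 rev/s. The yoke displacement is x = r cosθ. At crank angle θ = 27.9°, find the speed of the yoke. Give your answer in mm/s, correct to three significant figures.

ω = 203.4 rad/s (from 32.37 rev/s).
x = r cosθ ⇒ ẋ = −rω sinθ.
|v| = rω|sinθ| = 0.0165·203.4·|sin 27.9°| = 1.5703 m/s = 1570.3 mm/s.

1570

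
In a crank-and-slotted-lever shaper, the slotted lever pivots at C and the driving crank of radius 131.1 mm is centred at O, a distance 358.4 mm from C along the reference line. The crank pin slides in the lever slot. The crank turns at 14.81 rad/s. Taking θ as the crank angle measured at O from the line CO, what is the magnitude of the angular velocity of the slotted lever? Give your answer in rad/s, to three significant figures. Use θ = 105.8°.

0.542

ω = 14.81 rad/s
Crank pin A relative to C: A = (d + r cosθ, r sinθ); lever angle φ = atan2(r sinθ, d + r cosθ).
Differentiating tanφ: φ̇ = rω(d cosθ + r)/(d² + r² + 2dr cosθ).
d² + r² + 2dr cosθ = |CA|² = 0.120051 m²;  d cosθ + r = +0.033515 m.
|ω_lever| = |0.1311·14.81·+0.033515| / 0.120051 = 0.54204 rad/s.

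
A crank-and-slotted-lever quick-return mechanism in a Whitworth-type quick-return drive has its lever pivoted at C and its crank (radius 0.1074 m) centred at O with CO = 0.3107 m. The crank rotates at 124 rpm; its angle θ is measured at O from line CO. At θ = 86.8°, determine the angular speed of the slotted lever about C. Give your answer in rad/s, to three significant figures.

ω = 12.99 rad/s (from 124 rpm).
Crank pin A relative to C: A = (d + r cosθ, r sinθ); lever angle φ = atan2(r sinθ, d + r cosθ).
Differentiating tanφ: φ̇ = rω(d cosθ + r)/(d² + r² + 2dr cosθ).
d² + r² + 2dr cosθ = |CA|² = 0.111795 m²;  d cosθ + r = +0.12474 m.
|ω_lever| = |0.1074·12.99·+0.12474| / 0.111795 = 1.5562 rad/s.

1.56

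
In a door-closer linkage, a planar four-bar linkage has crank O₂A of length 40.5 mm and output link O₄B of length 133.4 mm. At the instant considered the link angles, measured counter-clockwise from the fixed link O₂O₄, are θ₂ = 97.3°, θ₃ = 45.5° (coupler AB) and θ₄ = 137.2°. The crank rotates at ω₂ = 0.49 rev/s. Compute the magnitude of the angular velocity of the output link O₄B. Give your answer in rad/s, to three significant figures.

ω₂ = 3.079 rad/s (from 0.49 rev/s).
Differentiating the loop-closure r₂e^{iθ₂}+r₃e^{iθ₃}=r₁+r₄e^{iθ₄} gives r₂ω₂e^{iθ₂}+r₃ω₃e^{iθ₃}=r₄ω₄e^{iθ₄}.
Eliminating the other unknown: ω₄ = r₂ω₂ sin(θ₂−θ₃) / [r₄ sin(θ₄−θ₃)].
Numerator sine = +0.78586; denominator sine = +0.99956.
Result = 0.0405·3.079·(+0.78586) / (0.1334·(+0.99956)) = +0.73487 rad/s; magnitude 0.73487 rad/s.

0.735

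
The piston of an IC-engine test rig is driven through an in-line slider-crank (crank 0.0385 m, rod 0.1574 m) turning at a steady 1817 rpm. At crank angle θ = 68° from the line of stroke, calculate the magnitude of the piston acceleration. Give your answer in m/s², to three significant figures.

ω = 2π·1817/60 = 190.3 rad/s
x(θ) = r cosθ + √(L² − r² sin²θ); with ω constant, a = ω²·d²x/dθ².
d²x/dθ² = −r cosθ − r²(cos2θ)/√u − r⁴ sin²2θ/(4u^{3/2}),  u = L² − r² sin²θ = 0.0235005 m².
Substituting r = 0.0385 m, L = 0.1574 m, θ = 68°: d²x/dθ² = -0.0075406 m.
a = ω²·d²x/dθ² = (190.3)²·(-0.0075406) = -273.01 m/s²;  |a| = 273.01 m/s².

273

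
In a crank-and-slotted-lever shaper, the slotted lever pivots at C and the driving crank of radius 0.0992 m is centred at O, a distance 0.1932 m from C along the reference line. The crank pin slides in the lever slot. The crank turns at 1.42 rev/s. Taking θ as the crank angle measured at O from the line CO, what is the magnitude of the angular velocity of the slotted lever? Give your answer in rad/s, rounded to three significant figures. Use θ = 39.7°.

2.86

ω = 8.922 rad/s (from 1.42 rev/s).
Crank pin A relative to C: A = (d + r cosθ, r sinθ); lever angle φ = atan2(r sinθ, d + r cosθ).
Differentiating tanφ: φ̇ = rω(d cosθ + r)/(d² + r² + 2dr cosθ).
d² + r² + 2dr cosθ = |CA|² = 0.0766586 m²;  d cosθ + r = +0.24785 m.
|ω_lever| = |0.0992·8.922·+0.24785| / 0.0766586 = 2.8616 rad/s.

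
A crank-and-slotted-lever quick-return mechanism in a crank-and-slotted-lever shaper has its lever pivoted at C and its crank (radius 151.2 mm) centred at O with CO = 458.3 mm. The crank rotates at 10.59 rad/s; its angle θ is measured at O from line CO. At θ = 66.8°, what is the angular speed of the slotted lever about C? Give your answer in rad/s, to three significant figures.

ω = 10.59 rad/s
Crank pin A relative to C: A = (d + r cosθ, r sinθ); lever angle φ = atan2(r sinθ, d + r cosθ).
Differentiating tanφ: φ̇ = rω(d cosθ + r)/(d² + r² + 2dr cosθ).
d² + r² + 2dr cosθ = |CA|² = 0.287497 m²;  d cosθ + r = +0.33174 m.
|ω_lever| = |0.1512·10.59·+0.33174| / 0.287497 = 1.8476 rad/s.

1.85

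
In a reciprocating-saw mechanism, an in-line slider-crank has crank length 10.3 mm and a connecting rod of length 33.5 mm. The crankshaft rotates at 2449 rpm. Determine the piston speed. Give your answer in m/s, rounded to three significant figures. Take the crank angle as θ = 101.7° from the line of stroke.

ω = 2π·2449/60 = 256.5 rad/s
For an in-line slider-crank, x = r cosθ + √(L² − r² sin²θ), so v = −rω sinθ·[1 + r cosθ/√(L² − r² sin²θ)].
With r = 0.0103 m, L = 0.0335 m, θ = 101.7°: √(L² − r² sin²θ) = 0.031946 m.
v = −0.0103·256.5·0.97922·[1 + 0.0103·-0.20279/0.031946] = -2.4175 m/s.
|v| = 2.4175 m/s.

2.42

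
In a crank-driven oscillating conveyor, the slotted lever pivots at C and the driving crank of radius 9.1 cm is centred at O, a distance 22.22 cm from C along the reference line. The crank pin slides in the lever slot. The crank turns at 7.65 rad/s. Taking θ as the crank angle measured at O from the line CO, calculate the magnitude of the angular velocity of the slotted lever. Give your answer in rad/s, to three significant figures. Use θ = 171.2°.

5.06

ω = 7.65 rad/s
Crank pin A relative to C: A = (d + r cosθ, r sinθ); lever angle φ = atan2(r sinθ, d + r cosθ).
Differentiating tanφ: φ̇ = rω(d cosθ + r)/(d² + r² + 2dr cosθ).
d² + r² + 2dr cosθ = |CA|² = 0.0176895 m²;  d cosθ + r = -0.12858 m.
|ω_lever| = |0.091·7.65·-0.12858| / 0.0176895 = 5.0603 rad/s.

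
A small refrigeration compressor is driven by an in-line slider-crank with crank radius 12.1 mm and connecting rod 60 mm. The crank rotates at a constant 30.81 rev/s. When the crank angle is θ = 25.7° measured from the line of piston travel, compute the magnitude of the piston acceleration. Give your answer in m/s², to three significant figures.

ω = 2π·30.8 = 193.6 rad/s
x(θ) = r cosθ + √(L² − r² sin²θ); with ω constant, a = ω²·d²x/dθ².
d²x/dθ² = −r cosθ − r²(cos2θ)/√u − r⁴ sin²2θ/(4u^{3/2}),  u = L² − r² sin²θ = 0.00357247 m².
Substituting r = 0.0121 m, L = 0.06 m, θ = 25.7°: d²x/dθ² = -0.012447 m.
a = ω²·d²x/dθ² = (193.6)²·(-0.012447) = -466.44 m/s²;  |a| = 466.44 m/s².

466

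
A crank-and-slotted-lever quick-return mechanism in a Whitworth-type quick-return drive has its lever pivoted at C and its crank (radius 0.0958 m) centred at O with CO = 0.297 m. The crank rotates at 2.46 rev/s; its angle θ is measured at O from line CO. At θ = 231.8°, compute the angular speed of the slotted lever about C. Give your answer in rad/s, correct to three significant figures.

2.09

ω = 15.46 rad/s (from 2.46 rev/s).
Crank pin A relative to C: A = (d + r cosθ, r sinθ); lever angle φ = atan2(r sinθ, d + r cosθ).
Differentiating tanφ: φ̇ = rω(d cosθ + r)/(d² + r² + 2dr cosθ).
d² + r² + 2dr cosθ = |CA|² = 0.062196 m²;  d cosθ + r = -0.087867 m.
|ω_lever| = |0.0958·15.46·-0.087867| / 0.062196 = 2.0919 rad/s.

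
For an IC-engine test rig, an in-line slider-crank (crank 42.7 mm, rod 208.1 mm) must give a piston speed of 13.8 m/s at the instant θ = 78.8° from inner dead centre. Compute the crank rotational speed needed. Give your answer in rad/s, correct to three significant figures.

317

For an in-line slider-crank, |v_piston| = rω|sinθ|·[1 + r cosθ/√(L² − r² sin²θ)].
With r = 0.0427 m, L = 0.2081 m, θ = 78.8°: the bracketed kinematic factor |dx/dθ| = 0.043591 m.
ω = v/|dx/dθ| = 13.8/0.043591 = 316.58 rad/s.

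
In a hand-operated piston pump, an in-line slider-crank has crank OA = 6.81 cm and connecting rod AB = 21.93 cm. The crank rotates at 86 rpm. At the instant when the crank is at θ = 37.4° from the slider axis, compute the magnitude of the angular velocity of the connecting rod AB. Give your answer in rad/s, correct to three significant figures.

2.26

ω = 9.006 rad/s (converted from 86 rpm).
The rod makes angle φ with the slider axis where L sinφ = r sinθ; differentiating, L cosφ·φ̇ = r ω cosθ.
L cosφ = √(L² − r² sin²θ) = 0.21536 m.
|ω_rod| = r ω |cosθ| / √(L² − r² sin²θ) = 0.0681·9.006·0.79441/0.21536 = 2.2623 rad/s.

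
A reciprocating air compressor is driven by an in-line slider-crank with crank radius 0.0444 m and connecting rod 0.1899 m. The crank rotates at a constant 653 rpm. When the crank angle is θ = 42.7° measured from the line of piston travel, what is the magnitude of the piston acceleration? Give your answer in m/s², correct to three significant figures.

157

ω = 2π·653/60 = 68.38 rad/s
x(θ) = r cosθ + √(L² − r² sin²θ); with ω constant, a = ω²·d²x/dθ².
d²x/dθ² = −r cosθ − r²(cos2θ)/√u − r⁴ sin²2θ/(4u^{3/2}),  u = L² − r² sin²θ = 0.0351554 m².
Substituting r = 0.0444 m, L = 0.1899 m, θ = 42.7°: d²x/dθ² = -0.03362 m.
a = ω²·d²x/dθ² = (68.38)²·(-0.03362) = -157.21 m/s²;  |a| = 157.21 m/s².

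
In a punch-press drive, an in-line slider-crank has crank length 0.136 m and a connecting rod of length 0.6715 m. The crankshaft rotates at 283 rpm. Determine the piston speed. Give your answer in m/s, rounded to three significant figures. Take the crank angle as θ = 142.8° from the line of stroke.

2.04

ω = 2π·283/60 = 29.64 rad/s
For an in-line slider-crank, x = r cosθ + √(L² − r² sin²θ), so v = −rω sinθ·[1 + r cosθ/√(L² − r² sin²θ)].
With r = 0.136 m, L = 0.6715 m, θ = 142.8°: √(L² − r² sin²θ) = 0.66645 m.
v = −0.136·29.64·0.60460·[1 + 0.136·-0.79653/0.66645] = -2.0407 m/s.
|v| = 2.0407 m/s.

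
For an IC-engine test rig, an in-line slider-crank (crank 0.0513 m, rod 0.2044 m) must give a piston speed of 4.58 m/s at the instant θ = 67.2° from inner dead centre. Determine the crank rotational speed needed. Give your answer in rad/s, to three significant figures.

For an in-line slider-crank, |v_piston| = rω|sinθ|·[1 + r cosθ/√(L² − r² sin²θ)].
With r = 0.0513 m, L = 0.2044 m, θ = 67.2°: the bracketed kinematic factor |dx/dθ| = 0.052019 m.
ω = v/|dx/dθ| = 4.58/0.052019 = 88.044 rad/s.

88.0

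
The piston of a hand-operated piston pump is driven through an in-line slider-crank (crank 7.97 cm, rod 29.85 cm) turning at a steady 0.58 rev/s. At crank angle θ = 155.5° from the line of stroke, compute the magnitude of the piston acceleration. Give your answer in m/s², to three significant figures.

0.774

ω = 2π·0.58 = 3.644 rad/s
x(θ) = r cosθ + √(L² − r² sin²θ); with ω constant, a = ω²·d²x/dθ².
d²x/dθ² = −r cosθ − r²(cos2θ)/√u − r⁴ sin²2θ/(4u^{3/2}),  u = L² − r² sin²θ = 0.0880099 m².
Substituting r = 0.0797 m, L = 0.2985 m, θ = 155.5°: d²x/dθ² = +0.058257 m.
a = ω²·d²x/dθ² = (3.644)²·(+0.058257) = +0.77368 m/s²;  |a| = 0.77368 m/s².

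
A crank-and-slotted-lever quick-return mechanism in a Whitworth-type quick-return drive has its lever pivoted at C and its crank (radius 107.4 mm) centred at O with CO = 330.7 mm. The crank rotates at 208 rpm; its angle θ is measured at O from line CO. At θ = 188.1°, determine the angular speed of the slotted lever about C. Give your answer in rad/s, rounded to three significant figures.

ω = 21.78 rad/s (from 208 rpm).
Crank pin A relative to C: A = (d + r cosθ, r sinθ); lever angle φ = atan2(r sinθ, d + r cosθ).
Differentiating tanφ: φ̇ = rω(d cosθ + r)/(d² + r² + 2dr cosθ).
d² + r² + 2dr cosθ = |CA|² = 0.0505716 m²;  d cosθ + r = -0.22 m.
|ω_lever| = |0.1074·21.78·-0.22| / 0.0505716 = 10.177 rad/s.

10.2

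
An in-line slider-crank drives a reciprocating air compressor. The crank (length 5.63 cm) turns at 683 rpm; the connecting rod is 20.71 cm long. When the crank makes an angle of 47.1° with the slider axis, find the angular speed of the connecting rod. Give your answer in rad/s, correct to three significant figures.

ω = 71.52 rad/s (converted from 683 rpm).
The rod makes angle φ with the slider axis where L sinφ = r sinθ; differentiating, L cosφ·φ̇ = r ω cosθ.
L cosφ = √(L² − r² sin²θ) = 0.20295 m.
|ω_rod| = r ω |cosθ| / √(L² − r² sin²θ) = 0.0563·71.52·0.68072/0.20295 = 13.506 rad/s.

13.5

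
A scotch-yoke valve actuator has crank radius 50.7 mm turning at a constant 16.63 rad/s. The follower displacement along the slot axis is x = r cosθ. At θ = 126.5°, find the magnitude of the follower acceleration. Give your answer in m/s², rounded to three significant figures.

ω = 16.63 rad/s
x = r cosθ ⇒ ẍ = −rω² cosθ (ω constant).
|a| = rω²|cosθ| = 0.0507·(16.63)²·|cos 126.5°| = 8.3403 m/s².

8.34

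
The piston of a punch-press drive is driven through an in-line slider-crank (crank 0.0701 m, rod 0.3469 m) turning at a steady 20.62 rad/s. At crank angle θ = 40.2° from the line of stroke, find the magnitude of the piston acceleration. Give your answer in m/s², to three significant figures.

23.8

ω = 20.62 rad/s
x(θ) = r cosθ + √(L² − r² sin²θ); with ω constant, a = ω²·d²x/dθ².
d²x/dθ² = −r cosθ − r²(cos2θ)/√u − r⁴ sin²2θ/(4u^{3/2}),  u = L² − r² sin²θ = 0.118292 m².
Substituting r = 0.0701 m, L = 0.3469 m, θ = 40.2°: d²x/dθ² = -0.056069 m.
a = ω²·d²x/dθ² = (20.62)²·(-0.056069) = -23.84 m/s²;  |a| = 23.84 m/s².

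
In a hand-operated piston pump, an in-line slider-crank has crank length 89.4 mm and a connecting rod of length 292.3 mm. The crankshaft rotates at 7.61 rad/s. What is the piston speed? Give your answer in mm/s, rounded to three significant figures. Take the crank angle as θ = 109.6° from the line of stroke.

572

ω = 7.61 rad/s
For an in-line slider-crank, x = r cosθ + √(L² − r² sin²θ), so v = −rω sinθ·[1 + r cosθ/√(L² − r² sin²θ)].
With r = 0.0894 m, L = 0.2923 m, θ = 109.6°: √(L² − r² sin²θ) = 0.2799 m.
v = −0.0894·7.61·0.94206·[1 + 0.0894·-0.33545/0.2799] = -0.57225 m/s.
|v| = 0.57225 m/s = 572.25 mm/s.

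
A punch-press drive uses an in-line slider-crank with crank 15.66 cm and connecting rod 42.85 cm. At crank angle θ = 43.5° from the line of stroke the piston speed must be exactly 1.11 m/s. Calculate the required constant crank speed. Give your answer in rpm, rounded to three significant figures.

77.2

For an in-line slider-crank, |v_piston| = rω|sinθ|·[1 + r cosθ/√(L² − r² sin²θ)].
With r = 0.1566 m, L = 0.4285 m, θ = 43.5°: the bracketed kinematic factor |dx/dθ| = 0.13732 m.
ω = v/|dx/dθ| = 1.11/0.13732 = 8.0832 rad/s.
N = 60ω/(2π) = 77.189 rpm.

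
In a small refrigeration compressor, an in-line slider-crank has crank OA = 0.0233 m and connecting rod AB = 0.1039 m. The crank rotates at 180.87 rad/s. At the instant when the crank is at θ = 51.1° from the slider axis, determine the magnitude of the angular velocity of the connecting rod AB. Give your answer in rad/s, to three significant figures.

ω = 180.9 rad/s
The rod makes angle φ with the slider axis where L sinφ = r sinθ; differentiating, L cosφ·φ̇ = r ω cosθ.
L cosφ = √(L² − r² sin²θ) = 0.10231 m.
|ω_rod| = r ω |cosθ| / √(L² − r² sin²θ) = 0.0233·180.9·0.62796/0.10231 = 25.868 rad/s.

25.9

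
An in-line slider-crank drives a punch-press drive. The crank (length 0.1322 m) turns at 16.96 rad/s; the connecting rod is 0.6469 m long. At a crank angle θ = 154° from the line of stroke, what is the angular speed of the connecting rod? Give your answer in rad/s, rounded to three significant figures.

3.13

ω = 16.96 rad/s
The rod makes angle φ with the slider axis where L sinφ = r sinθ; differentiating, L cosφ·φ̇ = r ω cosθ.
L cosφ = √(L² − r² sin²θ) = 0.6443 m.
|ω_rod| = r ω |cosθ| / √(L² − r² sin²θ) = 0.1322·16.96·0.89879/0.6443 = 3.1277 rad/s.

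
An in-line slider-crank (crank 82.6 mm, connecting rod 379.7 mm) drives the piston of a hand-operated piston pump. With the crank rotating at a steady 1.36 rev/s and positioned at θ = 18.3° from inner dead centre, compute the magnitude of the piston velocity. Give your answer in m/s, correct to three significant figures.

ω = 2π·1.36 = 8.545 rad/s
For an in-line slider-crank, x = r cosθ + √(L² − r² sin²θ), so v = −rω sinθ·[1 + r cosθ/√(L² − r² sin²θ)].
With r = 0.0826 m, L = 0.3797 m, θ = 18.3°: √(L² − r² sin²θ) = 0.37881 m.
v = −0.0826·8.545·0.31399·[1 + 0.0826·0.94943/0.37881] = -0.26751 m/s.
|v| = 0.26751 m/s.

0.268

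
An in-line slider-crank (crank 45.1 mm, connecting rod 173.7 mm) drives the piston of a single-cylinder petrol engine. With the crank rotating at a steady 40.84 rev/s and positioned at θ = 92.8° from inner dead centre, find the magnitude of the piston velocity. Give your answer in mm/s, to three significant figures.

11400

ω = 2π·40.8 = 256.6 rad/s
For an in-line slider-crank, x = r cosθ + √(L² − r² sin²θ), so v = −rω sinθ·[1 + r cosθ/√(L² − r² sin²θ)].
With r = 0.0451 m, L = 0.1737 m, θ = 92.8°: √(L² − r² sin²θ) = 0.16776 m.
v = −0.0451·256.6·0.99881·[1 + 0.0451·-0.04885/0.16776] = -11.407 m/s.
|v| = 11.407 m/s = 11407 mm/s.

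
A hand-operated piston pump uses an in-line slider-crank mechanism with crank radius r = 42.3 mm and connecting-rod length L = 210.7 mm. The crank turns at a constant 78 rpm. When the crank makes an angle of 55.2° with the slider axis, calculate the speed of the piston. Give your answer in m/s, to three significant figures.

0.317

ω = 2π·78/60 = 8.168 rad/s
For an in-line slider-crank, x = r cosθ + √(L² − r² sin²θ), so v = −rω sinθ·[1 + r cosθ/√(L² − r² sin²θ)].
With r = 0.0423 m, L = 0.2107 m, θ = 55.2°: √(L² − r² sin²θ) = 0.20782 m.
v = −0.0423·8.168·0.82115·[1 + 0.0423·0.57071/0.20782] = -0.31668 m/s.
|v| = 0.31668 m/s.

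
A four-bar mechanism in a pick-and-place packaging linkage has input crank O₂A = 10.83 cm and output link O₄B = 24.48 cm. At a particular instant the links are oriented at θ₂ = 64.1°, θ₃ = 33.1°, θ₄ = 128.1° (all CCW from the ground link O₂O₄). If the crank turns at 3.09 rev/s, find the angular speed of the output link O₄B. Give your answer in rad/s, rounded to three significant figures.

ω₂ = 19.42 rad/s (from 3.09 rev/s).
Differentiating the loop-closure r₂e^{iθ₂}+r₃e^{iθ₃}=r₁+r₄e^{iθ₄} gives r₂ω₂e^{iθ₂}+r₃ω₃e^{iθ₃}=r₄ω₄e^{iθ₄}.
Eliminating the other unknown: ω₄ = r₂ω₂ sin(θ₂−θ₃) / [r₄ sin(θ₄−θ₃)].
Numerator sine = +0.51504; denominator sine = +0.99619.
Result = 0.1083·19.42·(+0.51504) / (0.2448·(+0.99619)) = +4.4407 rad/s; magnitude 4.4407 rad/s.

4.44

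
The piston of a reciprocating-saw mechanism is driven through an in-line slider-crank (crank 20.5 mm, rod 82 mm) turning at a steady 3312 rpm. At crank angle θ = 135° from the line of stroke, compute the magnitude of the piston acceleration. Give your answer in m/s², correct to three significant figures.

1730

ω = 2π·3312/60 = 346.8 rad/s
x(θ) = r cosθ + √(L² − r² sin²θ); with ω constant, a = ω²·d²x/dθ².
d²x/dθ² = −r cosθ − r²(cos2θ)/√u − r⁴ sin²2θ/(4u^{3/2}),  u = L² − r² sin²θ = 0.00651388 m².
Substituting r = 0.0205 m, L = 0.082 m, θ = 135°: d²x/dθ² = +0.014412 m.
a = ω²·d²x/dθ² = (346.8)²·(+0.014412) = +1733.6 m/s²;  |a| = 1733.6 m/s².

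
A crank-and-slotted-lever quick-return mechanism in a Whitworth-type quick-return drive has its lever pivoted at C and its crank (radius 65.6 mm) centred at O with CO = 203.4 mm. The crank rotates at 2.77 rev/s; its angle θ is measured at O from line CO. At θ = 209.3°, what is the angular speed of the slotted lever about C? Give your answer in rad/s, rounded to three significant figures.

5.70

ω = 17.4 rad/s (from 2.77 rev/s).
Crank pin A relative to C: A = (d + r cosθ, r sinθ); lever angle φ = atan2(r sinθ, d + r cosθ).
Differentiating tanφ: φ̇ = rω(d cosθ + r)/(d² + r² + 2dr cosθ).
d² + r² + 2dr cosθ = |CA|² = 0.0224028 m²;  d cosθ + r = -0.11178 m.
|ω_lever| = |0.0656·17.4·-0.11178| / 0.0224028 = 5.6967 rad/s.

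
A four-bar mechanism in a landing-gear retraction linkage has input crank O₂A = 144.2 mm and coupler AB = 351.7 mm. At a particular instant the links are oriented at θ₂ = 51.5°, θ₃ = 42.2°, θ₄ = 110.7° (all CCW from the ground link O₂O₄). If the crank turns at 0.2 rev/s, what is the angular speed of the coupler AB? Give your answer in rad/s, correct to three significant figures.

ω₂ = 1.257 rad/s (from 0.2 rev/s).
Differentiating the loop-closure r₂e^{iθ₂}+r₃e^{iθ₃}=r₁+r₄e^{iθ₄} gives r₂ω₂e^{iθ₂}+r₃ω₃e^{iθ₃}=r₄ω₄e^{iθ₄}.
Eliminating the other unknown: ω₃ = r₂ω₂ sin(θ₄−θ₂) / [r₃ sin(θ₃−θ₄)].
Numerator sine = +0.85896; denominator sine = -0.93042.
Result = 0.1442·1.257·(+0.85896) / (0.3517·(-0.93042)) = -0.47566 rad/s; magnitude 0.47566 rad/s.

0.476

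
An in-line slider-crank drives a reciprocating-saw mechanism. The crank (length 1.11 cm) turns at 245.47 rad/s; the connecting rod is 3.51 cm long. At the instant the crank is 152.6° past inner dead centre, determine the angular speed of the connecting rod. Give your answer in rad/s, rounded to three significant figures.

ω = 245.5 rad/s
The rod makes angle φ with the slider axis where L sinφ = r sinθ; differentiating, L cosφ·φ̇ = r ω cosθ.
L cosφ = √(L² − r² sin²θ) = 0.034726 m.
|ω_rod| = r ω |cosθ| / √(L² − r² sin²θ) = 0.0111·245.5·0.88782/0.034726 = 69.66 rad/s.

69.7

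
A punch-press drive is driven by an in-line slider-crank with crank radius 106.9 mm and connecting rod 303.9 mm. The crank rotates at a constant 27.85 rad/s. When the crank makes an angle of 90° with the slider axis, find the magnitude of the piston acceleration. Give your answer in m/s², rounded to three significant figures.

31.2

ω = 27.85 rad/s
x(θ) = r cosθ + √(L² − r² sin²θ); with ω constant, a = ω²·d²x/dθ².
d²x/dθ² = −r cosθ − r²(cos2θ)/√u − r⁴ sin²2θ/(4u^{3/2}),  u = L² − r² sin²θ = 0.0809276 m².
Substituting r = 0.1069 m, L = 0.3039 m, θ = 90°: d²x/dθ² = +0.04017 m.
a = ω²·d²x/dθ² = (27.85)²·(+0.04017) = +31.157 m/s²;  |a| = 31.157 m/s².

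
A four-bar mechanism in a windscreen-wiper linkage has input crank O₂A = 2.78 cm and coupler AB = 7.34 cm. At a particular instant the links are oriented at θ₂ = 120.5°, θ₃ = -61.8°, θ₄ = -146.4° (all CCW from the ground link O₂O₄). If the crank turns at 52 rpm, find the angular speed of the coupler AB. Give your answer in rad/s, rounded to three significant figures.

ω₂ = 5.445 rad/s (from 52 rpm).
Differentiating the loop-closure r₂e^{iθ₂}+r₃e^{iθ₃}=r₁+r₄e^{iθ₄} gives r₂ω₂e^{iθ₂}+r₃ω₃e^{iθ₃}=r₄ω₄e^{iθ₄}.
Eliminating the other unknown: ω₃ = r₂ω₂ sin(θ₄−θ₂) / [r₃ sin(θ₃−θ₄)].
Numerator sine = +0.99854; denominator sine = +0.99556.
Result = 0.0278·5.445·(+0.99854) / (0.0734·(+0.99556)) = +2.0686 rad/s; magnitude 2.0686 rad/s.

2.07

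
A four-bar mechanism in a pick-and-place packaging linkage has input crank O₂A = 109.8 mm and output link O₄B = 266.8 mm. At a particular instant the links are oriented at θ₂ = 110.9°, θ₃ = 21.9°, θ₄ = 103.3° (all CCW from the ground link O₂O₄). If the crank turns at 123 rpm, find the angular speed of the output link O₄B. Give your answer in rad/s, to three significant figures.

5.36

ω₂ = 12.88 rad/s (from 123 rpm).
Differentiating the loop-closure r₂e^{iθ₂}+r₃e^{iθ₃}=r₁+r₄e^{iθ₄} gives r₂ω₂e^{iθ₂}+r₃ω₃e^{iθ₃}=r₄ω₄e^{iθ₄}.
Eliminating the other unknown: ω₄ = r₂ω₂ sin(θ₂−θ₃) / [r₄ sin(θ₄−θ₃)].
Numerator sine = +0.99985; denominator sine = +0.98876.
Result = 0.1098·12.88·(+0.99985) / (0.2668·(+0.98876)) = +5.3604 rad/s; magnitude 5.3604 rad/s.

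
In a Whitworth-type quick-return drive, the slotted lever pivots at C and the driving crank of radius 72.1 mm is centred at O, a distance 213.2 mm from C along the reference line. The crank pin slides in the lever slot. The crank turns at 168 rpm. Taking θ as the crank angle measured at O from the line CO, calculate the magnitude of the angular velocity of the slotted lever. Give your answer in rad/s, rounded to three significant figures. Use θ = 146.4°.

5.34

ω = 17.59 rad/s (from 168 rpm).
Crank pin A relative to C: A = (d + r cosθ, r sinθ); lever angle φ = atan2(r sinθ, d + r cosθ).
Differentiating tanφ: φ̇ = rω(d cosθ + r)/(d² + r² + 2dr cosθ).
d² + r² + 2dr cosθ = |CA|² = 0.0250458 m²;  d cosθ + r = -0.10548 m.
|ω_lever| = |0.0721·17.59·-0.10548| / 0.0250458 = 5.342 rad/s.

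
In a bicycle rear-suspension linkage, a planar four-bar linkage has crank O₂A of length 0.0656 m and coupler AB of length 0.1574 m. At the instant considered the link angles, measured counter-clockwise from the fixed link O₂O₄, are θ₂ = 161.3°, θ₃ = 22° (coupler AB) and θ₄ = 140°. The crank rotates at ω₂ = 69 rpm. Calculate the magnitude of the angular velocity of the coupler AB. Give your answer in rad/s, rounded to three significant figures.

1.24

ω₂ = 7.226 rad/s (from 69 rpm).
Differentiating the loop-closure r₂e^{iθ₂}+r₃e^{iθ₃}=r₁+r₄e^{iθ₄} gives r₂ω₂e^{iθ₂}+r₃ω₃e^{iθ₃}=r₄ω₄e^{iθ₄}.
Eliminating the other unknown: ω₃ = r₂ω₂ sin(θ₄−θ₂) / [r₃ sin(θ₃−θ₄)].
Numerator sine = -0.36325; denominator sine = -0.88295.
Result = 0.0656·7.226·(-0.36325) / (0.1574·(-0.88295)) = +1.2389 rad/s; magnitude 1.2389 rad/s.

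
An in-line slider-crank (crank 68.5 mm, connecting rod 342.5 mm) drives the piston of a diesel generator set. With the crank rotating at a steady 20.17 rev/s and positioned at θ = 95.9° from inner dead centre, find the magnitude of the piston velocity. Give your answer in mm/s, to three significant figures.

8450

ω = 2π·20.2 = 126.7 rad/s
For an in-line slider-crank, x = r cosθ + √(L² − r² sin²θ), so v = −rω sinθ·[1 + r cosθ/√(L² − r² sin²θ)].
With r = 0.0685 m, L = 0.3425 m, θ = 95.9°: √(L² − r² sin²θ) = 0.33565 m.
v = −0.0685·126.7·0.99470·[1 + 0.0685·-0.10279/0.33565] = -8.454 m/s.
|v| = 8.454 m/s = 8454 mm/s.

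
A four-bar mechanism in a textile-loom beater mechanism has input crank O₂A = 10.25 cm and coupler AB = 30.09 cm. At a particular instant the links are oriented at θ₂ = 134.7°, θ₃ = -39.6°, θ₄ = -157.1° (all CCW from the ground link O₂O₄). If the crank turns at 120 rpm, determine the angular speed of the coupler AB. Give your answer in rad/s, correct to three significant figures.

4.48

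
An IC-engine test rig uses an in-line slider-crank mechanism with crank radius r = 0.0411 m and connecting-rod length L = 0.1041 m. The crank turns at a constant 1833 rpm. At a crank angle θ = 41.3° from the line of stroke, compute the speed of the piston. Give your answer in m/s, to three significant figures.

6.81

ω = 2π·1833/60 = 192 rad/s
For an in-line slider-crank, x = r cosθ + √(L² − r² sin²θ), so v = −rω sinθ·[1 + r cosθ/√(L² − r² sin²θ)].
With r = 0.0411 m, L = 0.1041 m, θ = 41.3°: √(L² − r² sin²θ) = 0.1005 m.
v = −0.0411·192·0.66000·[1 + 0.0411·0.75126/0.1005] = -6.8066 m/s.
|v| = 6.8066 m/s.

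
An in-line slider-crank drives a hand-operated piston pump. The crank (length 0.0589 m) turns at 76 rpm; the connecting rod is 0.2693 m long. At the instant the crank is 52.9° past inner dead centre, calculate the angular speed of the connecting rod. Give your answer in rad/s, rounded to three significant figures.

1.07

ω = 7.959 rad/s (converted from 76 rpm).
The rod makes angle φ with the slider axis where L sinφ = r sinθ; differentiating, L cosφ·φ̇ = r ω cosθ.
L cosφ = √(L² − r² sin²θ) = 0.26517 m.
|ω_rod| = r ω |cosθ| / √(L² − r² sin²θ) = 0.0589·7.959·0.60321/0.26517 = 1.0663 rad/s.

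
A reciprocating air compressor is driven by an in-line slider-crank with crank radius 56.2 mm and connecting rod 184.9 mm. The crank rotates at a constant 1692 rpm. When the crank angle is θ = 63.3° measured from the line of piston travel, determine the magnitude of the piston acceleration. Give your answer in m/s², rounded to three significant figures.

470

ω = 2π·1692/60 = 177.2 rad/s
x(θ) = r cosθ + √(L² − r² sin²θ); with ω constant, a = ω²·d²x/dθ².
d²x/dθ² = −r cosθ − r²(cos2θ)/√u − r⁴ sin²2θ/(4u^{3/2}),  u = L² − r² sin²θ = 0.0316672 m².
Substituting r = 0.0562 m, L = 0.1849 m, θ = 63.3°: d²x/dθ² = -0.014955 m.
a = ω²·d²x/dθ² = (177.2)²·(-0.014955) = -469.5 m/s²;  |a| = 469.5 m/s².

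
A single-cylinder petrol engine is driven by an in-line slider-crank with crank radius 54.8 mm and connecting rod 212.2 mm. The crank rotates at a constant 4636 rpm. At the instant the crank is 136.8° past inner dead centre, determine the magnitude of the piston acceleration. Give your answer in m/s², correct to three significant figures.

9140

ω = 2π·4636/60 = 485.5 rad/s
x(θ) = r cosθ + √(L² − r² sin²θ); with ω constant, a = ω²·d²x/dθ².
d²x/dθ² = −r cosθ − r²(cos2θ)/√u − r⁴ sin²2θ/(4u^{3/2}),  u = L² − r² sin²θ = 0.0436216 m².
Substituting r = 0.0548 m, L = 0.2122 m, θ = 136.8°: d²x/dθ² = +0.038798 m.
a = ω²·d²x/dθ² = (485.5)²·(+0.038798) = +9144.4 m/s²;  |a| = 9144.4 m/s².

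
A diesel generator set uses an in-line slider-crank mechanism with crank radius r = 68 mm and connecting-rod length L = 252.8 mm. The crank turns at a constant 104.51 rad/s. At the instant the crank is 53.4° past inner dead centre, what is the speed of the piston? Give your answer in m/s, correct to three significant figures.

6.64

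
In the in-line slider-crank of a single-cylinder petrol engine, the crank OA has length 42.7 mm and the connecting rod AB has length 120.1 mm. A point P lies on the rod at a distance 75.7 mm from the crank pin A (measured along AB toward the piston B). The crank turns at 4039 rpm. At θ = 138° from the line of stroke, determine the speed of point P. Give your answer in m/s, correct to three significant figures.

ω = 423 rad/s.  Crank-pin speed |V_A| = rω = 18.061 m/s, perpendicular to OA.
Rod angle: sinφ = −(r/L) sinθ ⇒ φ = -13.763°; ω_rod = −rω cosθ/√(L²−r²sin²θ) = +115.06 rad/s.
V_P = V_A + ω_rod × AP, with AP = 0.0757 m along the rod.
Components: V_Px = −rω sinθ − a·ω_rod·sinφ = -10.013 m/s;  V_Py = rω cosθ + a·ω_rod·cosφ = -4.9619 m/s.
|V_P| = √(V_Px² + V_Py²) = 11.175 m/s.

11.2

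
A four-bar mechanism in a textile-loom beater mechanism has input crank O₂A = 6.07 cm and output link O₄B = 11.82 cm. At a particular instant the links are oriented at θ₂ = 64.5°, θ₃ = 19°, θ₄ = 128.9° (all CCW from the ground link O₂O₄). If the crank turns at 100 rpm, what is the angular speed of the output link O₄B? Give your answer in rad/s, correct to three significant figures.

ω₂ = 10.47 rad/s (from 100 rpm).
Differentiating the loop-closure r₂e^{iθ₂}+r₃e^{iθ₃}=r₁+r₄e^{iθ₄} gives r₂ω₂e^{iθ₂}+r₃ω₃e^{iθ₃}=r₄ω₄e^{iθ₄}.
Eliminating the other unknown: ω₄ = r₂ω₂ sin(θ₂−θ₃) / [r₄ sin(θ₄−θ₃)].
Numerator sine = +0.71325; denominator sine = +0.94029.
Result = 0.0607·10.47·(+0.71325) / (0.1182·(+0.94029)) = +4.0793 rad/s; magnitude 4.0793 rad/s.

4.08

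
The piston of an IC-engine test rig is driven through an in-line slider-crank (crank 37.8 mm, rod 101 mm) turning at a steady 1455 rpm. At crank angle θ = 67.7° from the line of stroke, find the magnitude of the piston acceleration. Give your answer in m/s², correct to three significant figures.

90.6

ω = 2π·1455/60 = 152.4 rad/s
x(θ) = r cosθ + √(L² − r² sin²θ); with ω constant, a = ω²·d²x/dθ².
d²x/dθ² = −r cosθ − r²(cos2θ)/√u − r⁴ sin²2θ/(4u^{3/2}),  u = L² − r² sin²θ = 0.00897789 m².
Substituting r = 0.0378 m, L = 0.101 m, θ = 67.7°: d²x/dθ² = -0.003902 m.
a = ω²·d²x/dθ² = (152.4)²·(-0.003902) = -90.588 m/s²;  |a| = 90.588 m/s².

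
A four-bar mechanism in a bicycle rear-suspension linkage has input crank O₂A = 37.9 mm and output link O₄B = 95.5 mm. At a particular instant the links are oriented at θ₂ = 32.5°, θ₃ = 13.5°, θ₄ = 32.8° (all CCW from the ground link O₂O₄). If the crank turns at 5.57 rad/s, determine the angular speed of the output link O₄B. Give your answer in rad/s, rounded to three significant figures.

2.18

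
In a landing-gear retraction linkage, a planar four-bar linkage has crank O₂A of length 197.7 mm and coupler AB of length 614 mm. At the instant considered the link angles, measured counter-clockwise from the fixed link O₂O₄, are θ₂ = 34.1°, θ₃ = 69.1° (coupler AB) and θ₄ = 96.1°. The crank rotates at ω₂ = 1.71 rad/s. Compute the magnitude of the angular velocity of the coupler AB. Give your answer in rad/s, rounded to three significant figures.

1.07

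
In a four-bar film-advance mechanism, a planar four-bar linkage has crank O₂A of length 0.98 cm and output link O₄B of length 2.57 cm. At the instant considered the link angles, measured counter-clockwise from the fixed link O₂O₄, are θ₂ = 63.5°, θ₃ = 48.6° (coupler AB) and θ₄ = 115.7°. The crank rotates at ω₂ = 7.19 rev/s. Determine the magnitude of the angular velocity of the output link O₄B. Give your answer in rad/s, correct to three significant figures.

4.81

ω₂ = 45.18 rad/s (from 7.19 rev/s).
Differentiating the loop-closure r₂e^{iθ₂}+r₃e^{iθ₃}=r₁+r₄e^{iθ₄} gives r₂ω₂e^{iθ₂}+r₃ω₃e^{iθ₃}=r₄ω₄e^{iθ₄}.
Eliminating the other unknown: ω₄ = r₂ω₂ sin(θ₂−θ₃) / [r₄ sin(θ₄−θ₃)].
Numerator sine = +0.25713; denominator sine = +0.92119.
Result = 0.0098·45.18·(+0.25713) / (0.0257·(+0.92119)) = +4.8085 rad/s; magnitude 4.8085 rad/s.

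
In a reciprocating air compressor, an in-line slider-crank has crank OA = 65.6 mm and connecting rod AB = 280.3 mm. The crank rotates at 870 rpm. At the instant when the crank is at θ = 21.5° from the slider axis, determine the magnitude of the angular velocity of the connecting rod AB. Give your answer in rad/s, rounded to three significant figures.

19.9

ω = 91.11 rad/s (converted from 870 rpm).
The rod makes angle φ with the slider axis where L sinφ = r sinθ; differentiating, L cosφ·φ̇ = r ω cosθ.
L cosφ = √(L² − r² sin²θ) = 0.27927 m.
|ω_rod| = r ω |cosθ| / √(L² − r² sin²θ) = 0.0656·91.11·0.93042/0.27927 = 19.912 rad/s.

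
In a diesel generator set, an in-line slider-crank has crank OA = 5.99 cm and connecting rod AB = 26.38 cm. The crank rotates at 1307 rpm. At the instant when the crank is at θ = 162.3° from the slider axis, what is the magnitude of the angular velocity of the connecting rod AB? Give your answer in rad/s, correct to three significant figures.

29.7

ω = 136.9 rad/s (converted from 1307 rpm).
The rod makes angle φ with the slider axis where L sinφ = r sinθ; differentiating, L cosφ·φ̇ = r ω cosθ.
L cosφ = √(L² − r² sin²θ) = 0.26317 m.
|ω_rod| = r ω |cosθ| / √(L² − r² sin²θ) = 0.0599·136.9·0.95266/0.26317 = 29.678 rad/s.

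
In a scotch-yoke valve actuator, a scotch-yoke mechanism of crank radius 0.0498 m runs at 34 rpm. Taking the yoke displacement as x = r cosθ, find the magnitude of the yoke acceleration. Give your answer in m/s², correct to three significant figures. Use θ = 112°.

0.236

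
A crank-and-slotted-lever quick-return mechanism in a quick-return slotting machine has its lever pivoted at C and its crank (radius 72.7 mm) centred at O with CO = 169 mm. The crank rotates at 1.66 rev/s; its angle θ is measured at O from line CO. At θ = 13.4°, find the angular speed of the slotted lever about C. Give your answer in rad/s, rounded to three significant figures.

ω = 10.43 rad/s (from 1.66 rev/s).
Crank pin A relative to C: A = (d + r cosθ, r sinθ); lever angle φ = atan2(r sinθ, d + r cosθ).
Differentiating tanφ: φ̇ = rω(d cosθ + r)/(d² + r² + 2dr cosθ).
d² + r² + 2dr cosθ = |CA|² = 0.0577499 m²;  d cosθ + r = +0.2371 m.
|ω_lever| = |0.0727·10.43·+0.2371| / 0.0577499 = 3.1132 rad/s.

3.11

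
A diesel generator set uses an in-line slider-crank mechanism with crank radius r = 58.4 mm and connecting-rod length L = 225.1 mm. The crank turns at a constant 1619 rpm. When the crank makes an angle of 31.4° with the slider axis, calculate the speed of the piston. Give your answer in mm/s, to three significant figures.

ω = 2π·1619/60 = 169.5 rad/s
For an in-line slider-crank, x = r cosθ + √(L² − r² sin²θ), so v = −rω sinθ·[1 + r cosθ/√(L² − r² sin²θ)].
With r = 0.0584 m, L = 0.2251 m, θ = 31.4°: √(L² − r² sin²θ) = 0.22303 m.
v = −0.0584·169.5·0.52101·[1 + 0.0584·0.85355/0.22303] = -6.3116 m/s.
|v| = 6.3116 m/s = 6311.6 mm/s.

6310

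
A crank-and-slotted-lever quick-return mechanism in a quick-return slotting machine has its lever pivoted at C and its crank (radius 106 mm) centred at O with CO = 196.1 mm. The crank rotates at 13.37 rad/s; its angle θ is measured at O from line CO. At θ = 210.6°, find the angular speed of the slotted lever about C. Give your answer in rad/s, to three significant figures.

ω = 13.37 rad/s
Crank pin A relative to C: A = (d + r cosθ, r sinθ); lever angle φ = atan2(r sinθ, d + r cosθ).
Differentiating tanφ: φ̇ = rω(d cosθ + r)/(d² + r² + 2dr cosθ).
d² + r² + 2dr cosθ = |CA|² = 0.0139074 m²;  d cosθ + r = -0.062792 m.
|ω_lever| = |0.106·13.37·-0.062792| / 0.0139074 = 6.3987 rad/s.

6.40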